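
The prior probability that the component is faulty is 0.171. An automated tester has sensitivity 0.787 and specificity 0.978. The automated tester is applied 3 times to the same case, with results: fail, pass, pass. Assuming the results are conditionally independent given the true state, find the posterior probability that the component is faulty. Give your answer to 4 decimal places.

Let H be the event that the component is faulty; start with P(H) = 0.171. P('fail'|H) = 0.787, P('fail'|¬H) = 0.022.
Update on result 1 ('fail'): P(H) ← 0.787·0.1710 / (0.787·0.1710 + 0.022·0.8290) = 0.13458/0.15282 = 0.8807.
Update on result 2 ('pass'): P(H) ← 0.213·0.8807 / (0.213·0.8807 + 0.978·0.1193) = 0.18758/0.30430 = 0.6164.
Update on result 3 ('pass'): P(H) ← 0.213·0.6164 / (0.213·0.6164 + 0.978·0.3836) = 0.13130/0.50643 = 0.2593.

Posterior P(H) ≈ 0.2593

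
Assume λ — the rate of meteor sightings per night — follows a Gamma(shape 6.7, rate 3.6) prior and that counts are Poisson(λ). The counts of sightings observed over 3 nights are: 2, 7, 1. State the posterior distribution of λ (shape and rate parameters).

Total count ∑xᵢ = 10 over n = 3 nights.
Gamma is conjugate to the Poisson likelihood: posterior is Gamma(shape = 6.7+10 = 16.7, rate = 3.6+3 = 6.6).

Posterior: Gamma(shape=16.7, rate=6.6)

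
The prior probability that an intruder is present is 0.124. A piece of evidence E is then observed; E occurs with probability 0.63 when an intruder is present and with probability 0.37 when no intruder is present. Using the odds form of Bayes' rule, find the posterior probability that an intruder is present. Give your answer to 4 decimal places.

Prior odds = 0.124/(1−0.124) = 0.14155. In log-odds, ln(0.14155) = -1.9551.
Add log likelihood ratio: ln(1.7027) = 0.53222.
Posterior log-odds = -1.4229, so posterior odds = exp(-1.4229) = 0.24102. Converting, P(H|E) = 0.24102/1.2410 = 0.1942.

Posterior probability ≈ 0.1942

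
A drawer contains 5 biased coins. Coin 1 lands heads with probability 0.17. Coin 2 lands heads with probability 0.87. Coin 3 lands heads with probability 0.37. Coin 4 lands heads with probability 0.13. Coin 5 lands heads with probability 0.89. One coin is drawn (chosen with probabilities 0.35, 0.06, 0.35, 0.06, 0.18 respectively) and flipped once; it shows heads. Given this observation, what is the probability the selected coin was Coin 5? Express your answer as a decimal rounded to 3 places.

Tabulate prior·likelihood by source: [1] prior 0.35, lik 0.17, product 0.05950; [2] prior 0.06, lik 0.87, product 0.05220; [3] prior 0.35, lik 0.37, product 0.1295; [4] prior 0.06, lik 0.13, product 0.007800; [5] prior 0.18, lik 0.89, product 0.1602.
Normalizing constant = 0.40920; the posterior for Coin 5 is its product over the sum, 0.1602/0.40920 = 0.391.

Posterior probability ≈ 0.391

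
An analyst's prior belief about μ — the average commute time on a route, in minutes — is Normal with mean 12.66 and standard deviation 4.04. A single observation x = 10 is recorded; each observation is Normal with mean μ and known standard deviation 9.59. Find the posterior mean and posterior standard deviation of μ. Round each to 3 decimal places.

Prior precision 1/τ₀² = 1/4.04² = 0.0612685; data precision n/σ² = 1/9.59² = 0.0108733.
Posterior precision = 0.0612685 + 0.0108733 = 0.0721418, giving posterior SD = 1/√0.0721418 = 3.723.
Posterior mean = (0.0612685·12.66 + 0.0108733·10) / 0.0721418 = 12.259.

Posterior mean ≈ 12.259; posterior SD ≈ 3.723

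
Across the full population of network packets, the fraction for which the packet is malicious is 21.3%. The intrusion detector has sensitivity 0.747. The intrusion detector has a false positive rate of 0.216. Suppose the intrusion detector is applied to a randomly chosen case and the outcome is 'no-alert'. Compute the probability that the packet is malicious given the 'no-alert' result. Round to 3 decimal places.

P(H | E) ≈ 0.080

Write H for 'the packet is malicious'. Prior odds H:¬H = 0.213/0.787 = 0.27065. For the 'no-alert' outcome, the likelihood ratio is 0.253/0.784 = 0.32270.
Posterior odds = 0.27065 × 0.32270 = 0.087339, so P(H|E) = 0.087339/(1+0.087339) = 0.080.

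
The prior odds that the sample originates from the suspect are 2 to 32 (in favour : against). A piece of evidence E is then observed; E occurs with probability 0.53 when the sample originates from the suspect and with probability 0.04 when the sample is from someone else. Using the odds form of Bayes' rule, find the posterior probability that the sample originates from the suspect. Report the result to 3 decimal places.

Posterior probability ≈ 0.453

Prior odds = 2/32 = 0.062500.
Likelihood ratio for E = 0.53/0.04 = 13.250.
Posterior odds = prior odds × LR = 0.82812.
Posterior probability = odds/(1+odds) = 0.82812/1.8281 = 0.453.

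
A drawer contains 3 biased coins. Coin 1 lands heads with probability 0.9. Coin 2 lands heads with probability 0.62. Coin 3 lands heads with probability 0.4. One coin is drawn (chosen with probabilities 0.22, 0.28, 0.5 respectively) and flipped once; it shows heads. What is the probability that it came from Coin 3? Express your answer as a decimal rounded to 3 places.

Posterior probability ≈ 0.350

Tabulate prior·likelihood by source: [1] prior 0.22, lik 0.9, product 0.1980; [2] prior 0.28, lik 0.62, product 0.1736; [3] prior 0.5, lik 0.4, product 0.2000.
Normalizing constant = 0.57160; the posterior for Coin 3 is its product over the sum, 0.2000/0.57160 = 0.350.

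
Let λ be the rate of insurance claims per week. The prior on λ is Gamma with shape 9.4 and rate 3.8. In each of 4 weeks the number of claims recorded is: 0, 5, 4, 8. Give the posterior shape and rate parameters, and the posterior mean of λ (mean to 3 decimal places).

Posterior: Gamma(shape=26.4, rate=7.8); mean ≈ 3.385

The Poisson likelihood adds the total count to the shape and the number of exposure periods to the rate. Here ∑xᵢ = 17 and n = 4, so shape 9.4→26.4 and rate 3.8→7.8.
Posterior mean = shape/rate = 26.4/7.8 = 3.385.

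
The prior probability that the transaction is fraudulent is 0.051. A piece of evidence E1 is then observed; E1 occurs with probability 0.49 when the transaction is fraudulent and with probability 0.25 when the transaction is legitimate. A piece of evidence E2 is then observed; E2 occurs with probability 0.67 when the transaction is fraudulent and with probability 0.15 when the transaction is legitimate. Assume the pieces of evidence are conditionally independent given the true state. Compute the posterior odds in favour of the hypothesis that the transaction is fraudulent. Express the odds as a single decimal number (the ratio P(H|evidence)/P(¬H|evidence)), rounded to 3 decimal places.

Posterior odds ≈ 0.470

Prior odds = 0.051/(1−0.051) = 0.053741.
Likelihood ratio for E1 = 0.49/0.25 = 1.9600.
Likelihood ratio for E2 = 0.67/0.15 = 4.4667.
Posterior odds = prior odds × LR₁ × LR₂ = 0.47048.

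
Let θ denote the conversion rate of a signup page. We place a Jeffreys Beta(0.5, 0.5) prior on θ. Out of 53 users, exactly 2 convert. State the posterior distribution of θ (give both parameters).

Posterior: Beta(2.5, 51.5)

Observing 2 successes and 51 failures updates Beta(0.5, 0.5) by adding the success and failure counts to the two shape parameters: α = 0.5+2 = 2.5, β = 0.5+51 = 51.5.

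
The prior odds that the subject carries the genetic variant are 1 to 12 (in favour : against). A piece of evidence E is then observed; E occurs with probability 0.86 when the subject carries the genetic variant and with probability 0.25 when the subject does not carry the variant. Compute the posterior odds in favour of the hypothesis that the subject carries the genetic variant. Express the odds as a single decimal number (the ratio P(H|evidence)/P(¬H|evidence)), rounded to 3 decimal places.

Prior odds = 1/12 = 0.083333. In log-odds, ln(0.083333) = -2.4849.
Add log likelihood ratio: ln(3.4400) = 1.2355.
Posterior log-odds = -1.2494, so posterior odds = exp(-1.2494) = 0.28667.

Posterior odds ≈ 0.287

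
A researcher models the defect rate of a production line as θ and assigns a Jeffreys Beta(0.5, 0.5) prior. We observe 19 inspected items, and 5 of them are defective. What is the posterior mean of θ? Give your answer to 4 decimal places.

Observing 5 successes and 14 failures updates Beta(0.5, 0.5) by adding the success and failure counts to the two shape parameters: α = 0.5+5 = 5.5, β = 0.5+14 = 14.5.
E[θ | data] = 5.5/(5.5+14.5) = 0.2750.

Posterior mean ≈ 0.2750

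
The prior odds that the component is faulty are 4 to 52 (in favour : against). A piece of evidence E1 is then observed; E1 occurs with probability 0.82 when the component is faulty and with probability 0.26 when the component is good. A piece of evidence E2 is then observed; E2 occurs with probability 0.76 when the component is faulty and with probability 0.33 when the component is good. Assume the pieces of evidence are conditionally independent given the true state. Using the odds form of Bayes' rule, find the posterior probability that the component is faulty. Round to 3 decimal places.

Prior odds = 4/52 = 0.076923. In log-odds, ln(0.076923) = -2.5649.
Add log likelihood ratios: ln(3.1538) + ln(2.3030) = 1.9828.
Posterior log-odds = -0.58210, so posterior odds = exp(-0.58210) = 0.55872. Converting, P(H|E) = 0.55872/1.5587 = 0.358.

Posterior probability ≈ 0.358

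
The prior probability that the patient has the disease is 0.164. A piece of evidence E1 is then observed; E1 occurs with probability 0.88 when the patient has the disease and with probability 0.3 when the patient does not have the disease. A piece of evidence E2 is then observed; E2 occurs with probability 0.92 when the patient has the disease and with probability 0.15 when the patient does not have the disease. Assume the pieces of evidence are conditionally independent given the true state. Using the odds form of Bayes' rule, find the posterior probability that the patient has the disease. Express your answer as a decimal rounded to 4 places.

Prior odds = 0.164/(1−0.164) = 0.19617.
Likelihood ratio for E1 = 0.88/0.3 = 2.9333.
Likelihood ratio for E2 = 0.92/0.15 = 6.1333.
Posterior odds = prior odds × LR₁ × LR₂ = 3.5294.
Posterior probability = odds/(1+odds) = 3.5294/4.5294 = 0.7792.

Posterior probability ≈ 0.7792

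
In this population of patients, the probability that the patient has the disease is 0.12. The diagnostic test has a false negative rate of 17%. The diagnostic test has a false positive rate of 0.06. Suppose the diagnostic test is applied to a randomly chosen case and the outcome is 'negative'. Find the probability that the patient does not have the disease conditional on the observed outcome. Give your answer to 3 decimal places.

Let H be the event that the patient has the disease. P(H) = 0.12, so P(¬H) = 0.88. With E the 'negative' result, P(E|H) = 0.17 and P(E|¬H) = 0.94.
P(E) = 0.17·0.12 + 0.94·0.88 = 0.020400 + 0.82720 = 0.84760.
By Bayes' theorem, P(H|E) = 0.020400 / 0.84760 = 0.024. Hence P(¬H|E) = 1 − 0.024 = 0.976.

P(¬H | E) ≈ 0.976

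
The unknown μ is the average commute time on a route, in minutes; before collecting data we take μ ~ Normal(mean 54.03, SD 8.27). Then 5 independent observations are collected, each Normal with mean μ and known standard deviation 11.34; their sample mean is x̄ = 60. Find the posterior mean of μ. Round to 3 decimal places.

Posterior mean ≈ 58.369

With known σ, the Normal prior is conjugate. Weight on the data is w = (n/σ²)/(n/σ² + 1/τ₀²) = 0.0388816/(0.0388816+0.0146214) = 0.72672.
Posterior mean = w·x̄ + (1−w)·μ₀ = 0.72672·60 + 0.27328·54.03 = 58.369.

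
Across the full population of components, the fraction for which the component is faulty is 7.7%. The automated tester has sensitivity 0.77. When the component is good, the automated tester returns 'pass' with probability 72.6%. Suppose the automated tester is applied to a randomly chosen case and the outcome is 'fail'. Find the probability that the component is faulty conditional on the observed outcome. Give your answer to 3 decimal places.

Write H for 'the component is faulty'. Prior odds H:¬H = 0.077/0.923 = 0.083424. For the 'fail' outcome, the likelihood ratio is 0.77/0.274 = 2.8102.
Posterior odds = 0.083424 × 2.8102 = 0.23444, so P(H|E) = 0.23444/(1+0.23444) = 0.190.

P(H | E) ≈ 0.190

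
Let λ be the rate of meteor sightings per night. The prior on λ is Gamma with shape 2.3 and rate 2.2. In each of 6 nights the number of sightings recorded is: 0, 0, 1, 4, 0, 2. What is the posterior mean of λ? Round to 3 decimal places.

Posterior mean ≈ 1.134

The Poisson likelihood adds the total count to the shape and the number of exposure periods to the rate. Here ∑xᵢ = 7 and n = 6, so shape 2.3→9.3 and rate 2.2→8.2.
Posterior mean = shape/rate = 9.3/8.2 = 1.134.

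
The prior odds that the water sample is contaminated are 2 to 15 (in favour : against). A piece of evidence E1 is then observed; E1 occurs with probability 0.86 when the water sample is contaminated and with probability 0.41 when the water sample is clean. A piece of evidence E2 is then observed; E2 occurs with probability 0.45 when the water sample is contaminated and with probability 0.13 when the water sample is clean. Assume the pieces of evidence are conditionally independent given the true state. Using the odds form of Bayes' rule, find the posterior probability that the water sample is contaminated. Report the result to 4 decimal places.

Prior odds = 2/15 = 0.13333.
Likelihood ratio for E1 = 0.86/0.41 = 2.0976.
Likelihood ratio for E2 = 0.45/0.13 = 3.4615.
Posterior odds = prior odds × LR₁ × LR₂ = 0.96811.
Posterior probability = odds/(1+odds) = 0.96811/1.9681 = 0.4919.

Posterior probability ≈ 0.4919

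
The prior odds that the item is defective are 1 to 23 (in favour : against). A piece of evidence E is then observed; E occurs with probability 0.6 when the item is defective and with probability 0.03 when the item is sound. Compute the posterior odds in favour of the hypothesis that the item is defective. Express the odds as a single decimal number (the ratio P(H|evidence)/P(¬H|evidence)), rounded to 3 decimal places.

Posterior odds ≈ 0.870

Prior odds = 1/23 = 0.043478. In log-odds, ln(0.043478) = -3.1355.
Add log likelihood ratio: ln(20.000) = 2.9957.
Posterior log-odds = -0.13976, so posterior odds = exp(-0.13976) = 0.86957.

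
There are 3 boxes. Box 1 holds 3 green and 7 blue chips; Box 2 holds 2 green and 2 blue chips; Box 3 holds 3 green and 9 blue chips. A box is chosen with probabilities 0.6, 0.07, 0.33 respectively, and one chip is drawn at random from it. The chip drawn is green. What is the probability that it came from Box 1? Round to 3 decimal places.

P(green|Box 1) = 0.3; P(green|Box 2) = 0.5; P(green|Box 3) = 0.25.
Prior × likelihood for each source: 0.6·0.3=0.1800, 0.07·0.5=0.03500, 0.33·0.25=0.08250. Summing gives P(green) = 0.29750.
P(Box 1 | green) = 0.1800 / 0.29750 = 0.605.

Posterior probability ≈ 0.605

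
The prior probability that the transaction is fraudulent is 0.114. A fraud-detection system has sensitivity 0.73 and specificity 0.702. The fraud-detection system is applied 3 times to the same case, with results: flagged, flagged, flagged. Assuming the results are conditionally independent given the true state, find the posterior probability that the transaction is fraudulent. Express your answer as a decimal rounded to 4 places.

Posterior P(H) ≈ 0.6542

Let H be the event that the transaction is fraudulent; start with P(H) = 0.114. P('flagged'|H) = 0.73, P('flagged'|¬H) = 0.298.
Update on result 1 ('flagged'): P(H) ← 0.73·0.1140 / (0.73·0.1140 + 0.298·0.8860) = 0.083220/0.34725 = 0.2397.
Update on result 2 ('flagged'): P(H) ← 0.73·0.2397 / (0.73·0.2397 + 0.298·0.7603) = 0.17495/0.40153 = 0.4357.
Update on result 3 ('flagged'): P(H) ← 0.73·0.4357 / (0.73·0.4357 + 0.298·0.5643) = 0.31806/0.48622 = 0.6542.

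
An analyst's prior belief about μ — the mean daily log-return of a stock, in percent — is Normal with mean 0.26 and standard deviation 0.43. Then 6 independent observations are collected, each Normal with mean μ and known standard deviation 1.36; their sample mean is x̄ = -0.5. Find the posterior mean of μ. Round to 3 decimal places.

Posterior mean ≈ -0.025

With known σ, the Normal prior is conjugate. Weight on the data is w = (n/σ²)/(n/σ² + 1/τ₀²) = 3.24394/(3.24394+5.40833) = 0.37492.
Posterior mean = w·x̄ + (1−w)·μ₀ = 0.37492·-0.5 + 0.62508·0.26 = -0.025.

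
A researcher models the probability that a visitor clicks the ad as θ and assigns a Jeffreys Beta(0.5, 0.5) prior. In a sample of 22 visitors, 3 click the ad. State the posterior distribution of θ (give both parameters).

The binomial likelihood is conjugate to the Beta prior: with 3 successes and 19 failures, the posterior is Beta(0.5+3, 0.5+19) = Beta(3.5, 19.5).

Posterior: Beta(3.5, 19.5)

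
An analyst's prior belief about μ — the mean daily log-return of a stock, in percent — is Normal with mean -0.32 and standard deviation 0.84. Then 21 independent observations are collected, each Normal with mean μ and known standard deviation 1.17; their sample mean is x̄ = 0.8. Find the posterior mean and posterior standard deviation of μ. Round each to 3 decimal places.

Prior precision 1/τ₀² = 1/0.84² = 1.41723; data precision n/σ² = 21/1.17² = 15.3408.
Posterior precision = 1.41723 + 15.3408 = 16.7580, giving posterior SD = 1/√16.7580 = 0.244.
Posterior mean = (1.41723·-0.32 + 15.3408·0.8) / 16.7580 = 0.705.

Posterior mean ≈ 0.705; posterior SD ≈ 0.244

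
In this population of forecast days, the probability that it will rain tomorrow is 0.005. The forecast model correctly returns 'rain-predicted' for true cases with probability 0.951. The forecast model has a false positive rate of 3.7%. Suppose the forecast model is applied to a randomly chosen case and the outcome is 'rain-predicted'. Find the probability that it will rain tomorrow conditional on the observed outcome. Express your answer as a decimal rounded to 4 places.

Write H for 'it will rain tomorrow'. Prior odds H:¬H = 0.005/0.995 = 0.0050251. For the 'rain-predicted' outcome, the likelihood ratio is 0.951/0.037 = 25.703.
Posterior odds = 0.0050251 × 25.703 = 0.12916, so P(H|E) = 0.12916/(1+0.12916) = 0.1144.

P(H | E) ≈ 0.1144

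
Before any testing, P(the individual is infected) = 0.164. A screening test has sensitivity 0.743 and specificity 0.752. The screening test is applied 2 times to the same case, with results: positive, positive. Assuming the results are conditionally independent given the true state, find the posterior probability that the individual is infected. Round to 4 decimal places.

Posterior P(H) ≈ 0.6378

Let H be the event that the individual is infected; start with P(H) = 0.164. P('positive'|H) = 0.743, P('positive'|¬H) = 0.248.
Update on result 1 ('positive'): P(H) ← 0.743·0.1640 / (0.743·0.1640 + 0.248·0.8360) = 0.12185/0.32918 = 0.3702.
Update on result 2 ('positive'): P(H) ← 0.743·0.3702 / (0.743·0.3702 + 0.248·0.6298) = 0.27504/0.43123 = 0.6378.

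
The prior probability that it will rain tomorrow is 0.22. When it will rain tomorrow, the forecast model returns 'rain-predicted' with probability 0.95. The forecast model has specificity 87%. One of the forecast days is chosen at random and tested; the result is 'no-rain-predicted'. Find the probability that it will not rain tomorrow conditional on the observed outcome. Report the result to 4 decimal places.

P(¬H | E) ≈ 0.9840

Write H for 'it will rain tomorrow'. Prior odds H:¬H = 0.22/0.78 = 0.28205. For the 'no-rain-predicted' outcome, the likelihood ratio is 0.05/0.87 = 0.057471.
Posterior odds = 0.28205 × 0.057471 = 0.016210, so P(H|E) = 0.016210/(1+0.016210) = 0.0160. Then P(¬H|E) = 1 − 0.0160 = 0.9840.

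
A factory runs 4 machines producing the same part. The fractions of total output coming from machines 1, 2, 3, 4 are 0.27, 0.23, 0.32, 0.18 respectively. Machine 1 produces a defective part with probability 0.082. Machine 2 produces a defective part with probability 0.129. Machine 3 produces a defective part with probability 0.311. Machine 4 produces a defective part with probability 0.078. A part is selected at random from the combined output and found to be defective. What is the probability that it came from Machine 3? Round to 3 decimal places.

Posterior probability ≈ 0.602

Tabulate prior·likelihood by source: [1] prior 0.27, lik 0.082, product 0.02214; [2] prior 0.23, lik 0.129, product 0.02967; [3] prior 0.32, lik 0.311, product 0.09952; [4] prior 0.18, lik 0.078, product 0.01404.
Normalizing constant = 0.16537; the posterior for Machine 3 is its product over the sum, 0.09952/0.16537 = 0.602.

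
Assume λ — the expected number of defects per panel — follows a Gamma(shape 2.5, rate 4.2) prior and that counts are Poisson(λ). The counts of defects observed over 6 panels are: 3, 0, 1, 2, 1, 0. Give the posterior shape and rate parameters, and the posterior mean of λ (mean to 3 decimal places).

Total count ∑xᵢ = 7 over n = 6 panels.
Gamma is conjugate to the Poisson likelihood: posterior is Gamma(shape = 2.5+7 = 9.5, rate = 4.2+6 = 10.2).
Posterior mean = shape/rate = 9.5/10.2 = 0.931.

Posterior: Gamma(shape=9.5, rate=10.2); mean ≈ 0.931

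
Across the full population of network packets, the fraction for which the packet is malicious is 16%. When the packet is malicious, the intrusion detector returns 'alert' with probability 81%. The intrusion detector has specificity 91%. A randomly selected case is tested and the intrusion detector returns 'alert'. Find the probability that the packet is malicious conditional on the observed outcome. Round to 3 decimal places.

P(H | E) ≈ 0.632

Let H be the event that the packet is malicious. P(H) = 0.16, so P(¬H) = 0.84. With E the 'alert' result, P(E|H) = 0.81 and P(E|¬H) = 0.09.
P(E) = 0.81·0.16 + 0.09·0.84 = 0.12960 + 0.075600 = 0.20520.
By Bayes' theorem, P(H|E) = 0.12960 / 0.20520 = 0.632.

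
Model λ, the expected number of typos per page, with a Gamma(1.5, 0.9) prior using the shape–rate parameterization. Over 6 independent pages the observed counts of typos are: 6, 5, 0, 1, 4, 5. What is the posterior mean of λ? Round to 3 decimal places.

Posterior mean ≈ 3.261

The Poisson likelihood adds the total count to the shape and the number of exposure periods to the rate. Here ∑xᵢ = 21 and n = 6, so shape 1.5→22.5 and rate 0.9→6.9.
E[λ | data] = 22.5/6.9 = 3.261.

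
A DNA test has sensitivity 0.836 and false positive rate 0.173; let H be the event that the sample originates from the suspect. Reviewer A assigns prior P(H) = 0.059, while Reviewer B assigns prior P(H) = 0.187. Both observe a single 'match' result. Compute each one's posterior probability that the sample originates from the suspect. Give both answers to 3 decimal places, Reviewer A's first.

Reviewer A: 0.233; Reviewer B: 0.526

P('+'|H) = 0.836, P('+'|¬H) = 0.173.
Reviewer A: numerator 0.836·0.059 = 0.049324; evidence = 0.049324+0.173·0.941 = 0.21212; posterior = 0.233.
Reviewer B: numerator 0.836·0.187 = 0.15633; evidence = 0.15633+0.173·0.813 = 0.29698; posterior = 0.526.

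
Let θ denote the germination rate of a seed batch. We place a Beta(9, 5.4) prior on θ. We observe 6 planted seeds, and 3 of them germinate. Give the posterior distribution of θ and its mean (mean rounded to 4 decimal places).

Posterior: Beta(12, 8.4); mean ≈ 0.5882

The binomial likelihood is conjugate to the Beta prior: with 3 successes and 3 failures, the posterior is Beta(9+3, 5.4+3) = Beta(12, 8.4).
E[θ | data] = 12/(12+8.4) = 0.5882.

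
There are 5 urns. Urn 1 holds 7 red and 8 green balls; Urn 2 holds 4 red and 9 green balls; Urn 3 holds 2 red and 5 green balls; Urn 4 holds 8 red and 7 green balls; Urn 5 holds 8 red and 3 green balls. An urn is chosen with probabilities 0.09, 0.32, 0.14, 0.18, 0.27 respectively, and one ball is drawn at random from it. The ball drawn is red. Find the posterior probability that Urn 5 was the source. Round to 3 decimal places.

Posterior probability ≈ 0.415

P(red|Urn 1) = 0.4667; P(red|Urn 2) = 0.3077; P(red|Urn 3) = 0.2857; P(red|Urn 4) = 0.5333; P(red|Urn 5) = 0.7273.
Prior × likelihood for each source: 0.09·0.4667=0.04200, 0.32·0.3077=0.09846, 0.14·0.2857=0.04000, 0.18·0.5333=0.09600, 0.27·0.7273=0.1964. Summing gives P(red) = 0.47283.
P(Urn 5 | red) = 0.1964 / 0.47283 = 0.415.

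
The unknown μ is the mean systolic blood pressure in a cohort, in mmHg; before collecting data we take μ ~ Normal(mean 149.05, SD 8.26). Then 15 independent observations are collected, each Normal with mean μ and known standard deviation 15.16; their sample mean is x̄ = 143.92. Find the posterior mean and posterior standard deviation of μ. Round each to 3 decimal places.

Posterior mean ≈ 144.861; posterior SD ≈ 3.537

Prior precision 1/τ₀² = 1/8.26² = 0.0146568; data precision n/σ² = 15/15.16² = 0.0652669.
Posterior precision = 0.0146568 + 0.0652669 = 0.0799237, giving posterior SD = 1/√0.0799237 = 3.537.
Posterior mean = (0.0146568·149.05 + 0.0652669·143.92) / 0.0799237 = 144.861.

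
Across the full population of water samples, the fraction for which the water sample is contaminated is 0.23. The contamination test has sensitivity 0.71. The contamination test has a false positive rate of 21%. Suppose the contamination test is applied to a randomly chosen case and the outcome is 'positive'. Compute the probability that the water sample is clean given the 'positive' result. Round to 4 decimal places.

P(¬H | E) ≈ 0.4975

Let H be the event that the water sample is contaminated. P(H) = 0.23, so P(¬H) = 0.77. With E the 'positive' result, P(E|H) = 0.71 and P(E|¬H) = 0.21.
P(E) = 0.71·0.23 + 0.21·0.77 = 0.16330 + 0.16170 = 0.32500.
By Bayes' theorem, P(H|E) = 0.16330 / 0.32500 = 0.5025. Hence P(¬H|E) = 1 − 0.5025 = 0.4975.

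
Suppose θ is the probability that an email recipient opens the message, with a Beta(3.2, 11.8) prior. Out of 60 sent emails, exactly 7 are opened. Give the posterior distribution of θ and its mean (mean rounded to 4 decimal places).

Observing 7 successes and 53 failures updates Beta(3.2, 11.8) by adding the success and failure counts to the two shape parameters: α = 3.2+7 = 10.2, β = 11.8+53 = 64.8.
E[θ | data] = 10.2/(10.2+64.8) = 0.1360.

Posterior: Beta(10.2, 64.8); mean ≈ 0.1360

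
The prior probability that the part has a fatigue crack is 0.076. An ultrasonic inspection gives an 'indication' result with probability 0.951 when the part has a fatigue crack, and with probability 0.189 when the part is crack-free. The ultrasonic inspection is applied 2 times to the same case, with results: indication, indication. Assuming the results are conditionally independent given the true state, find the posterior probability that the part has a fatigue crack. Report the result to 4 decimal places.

With H the event that the part has a fatigue crack, the joint likelihood of the observed sequence is P(data|H) = 0.951·0.951 = 0.90440 and P(data|¬H) = 0.189·0.189 = 0.035721.
Bayes: P(H|data) = 0.076·0.90440 / (0.076·0.90440 + 0.924·0.035721) = 0.068734/0.10174 = 0.6756.

Posterior P(H) ≈ 0.6756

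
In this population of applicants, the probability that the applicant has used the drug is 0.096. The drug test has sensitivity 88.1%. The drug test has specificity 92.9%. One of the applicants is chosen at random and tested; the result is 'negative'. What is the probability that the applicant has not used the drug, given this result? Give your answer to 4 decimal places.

Write H for 'the applicant has used the drug'. Prior odds H:¬H = 0.096/0.904 = 0.10619. For the 'negative' outcome, the likelihood ratio is 0.119/0.929 = 0.12809.
Posterior odds = 0.10619 × 0.12809 = 0.013603, so P(H|E) = 0.013603/(1+0.013603) = 0.0134. Then P(¬H|E) = 1 − 0.0134 = 0.9866.

P(¬H | E) ≈ 0.9866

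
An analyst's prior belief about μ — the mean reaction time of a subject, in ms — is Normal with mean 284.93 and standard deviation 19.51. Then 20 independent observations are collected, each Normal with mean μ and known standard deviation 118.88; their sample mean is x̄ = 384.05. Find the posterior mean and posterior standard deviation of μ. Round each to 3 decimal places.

Posterior mean ≈ 319.631; posterior SD ≈ 15.728

With known σ, the Normal prior is conjugate. Weight on the data is w = (n/σ²)/(n/σ² + 1/τ₀²) = 0.00141518/(0.00141518+0.00262715) = 0.35009.
Posterior mean = w·x̄ + (1−w)·μ₀ = 0.35009·384.05 + 0.64991·284.93 = 319.631. Posterior variance = 1/(0.00141518+0.00262715) = 247.382, so SD = 15.728.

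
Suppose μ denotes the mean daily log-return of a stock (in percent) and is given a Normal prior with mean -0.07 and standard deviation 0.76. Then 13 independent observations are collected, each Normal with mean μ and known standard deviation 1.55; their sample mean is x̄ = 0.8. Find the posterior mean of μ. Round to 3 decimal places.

Posterior mean ≈ 0.589

With known σ, the Normal prior is conjugate. Weight on the data is w = (n/σ²)/(n/σ² + 1/τ₀²) = 5.41103/(5.41103+1.73130) = 0.75760.
Posterior mean = w·x̄ + (1−w)·μ₀ = 0.75760·0.8 + 0.24240·-0.07 = 0.589.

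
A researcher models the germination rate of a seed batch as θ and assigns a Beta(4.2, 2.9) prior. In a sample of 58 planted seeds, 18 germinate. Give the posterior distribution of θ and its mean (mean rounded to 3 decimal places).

Observing 18 successes and 40 failures updates Beta(4.2, 2.9) by adding the success and failure counts to the two shape parameters: α = 4.2+18 = 22.2, β = 2.9+40 = 42.9.
E[θ | data] = 22.2/(22.2+42.9) = 0.341.

Posterior: Beta(22.2, 42.9); mean ≈ 0.341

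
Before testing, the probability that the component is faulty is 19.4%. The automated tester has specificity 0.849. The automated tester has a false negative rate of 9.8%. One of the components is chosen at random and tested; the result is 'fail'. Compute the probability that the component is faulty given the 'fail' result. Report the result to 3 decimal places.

Write H for 'the component is faulty'. Prior odds H:¬H = 0.194/0.806 = 0.24069. For the 'fail' outcome, the likelihood ratio is 0.902/0.151 = 5.9735.
Posterior odds = 0.24069 × 5.9735 = 1.4378, so P(H|E) = 1.4378/(1+1.4378) = 0.590.

P(H | E) ≈ 0.590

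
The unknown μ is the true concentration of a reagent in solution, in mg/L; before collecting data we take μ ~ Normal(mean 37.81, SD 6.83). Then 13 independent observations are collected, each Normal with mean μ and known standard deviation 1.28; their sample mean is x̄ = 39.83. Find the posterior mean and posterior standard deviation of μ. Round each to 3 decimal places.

Prior precision 1/τ₀² = 1/6.83² = 0.0214367; data precision n/σ² = 13/1.28² = 7.93457.
Posterior precision = 0.0214367 + 7.93457 = 7.95601, giving posterior SD = 1/√7.95601 = 0.355.
Posterior mean = (0.0214367·37.81 + 7.93457·39.83) / 7.95601 = 39.825.

Posterior mean ≈ 39.825; posterior SD ≈ 0.355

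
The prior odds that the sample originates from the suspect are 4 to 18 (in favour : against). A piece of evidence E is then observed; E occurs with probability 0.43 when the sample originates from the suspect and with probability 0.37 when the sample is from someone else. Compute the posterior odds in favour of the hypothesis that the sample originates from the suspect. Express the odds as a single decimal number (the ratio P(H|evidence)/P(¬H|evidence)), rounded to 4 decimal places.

Prior odds = 4/18 = 0.22222.
Likelihood ratio for E = 0.43/0.37 = 1.1622.
Posterior odds = prior odds × LR = 0.25826.

Posterior odds ≈ 0.2583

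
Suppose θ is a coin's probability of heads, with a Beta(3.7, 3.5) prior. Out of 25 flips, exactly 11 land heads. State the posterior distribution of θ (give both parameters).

Observing 11 successes and 14 failures updates Beta(3.7, 3.5) by adding the success and failure counts to the two shape parameters: α = 3.7+11 = 14.7, β = 3.5+14 = 17.5.

Posterior: Beta(14.7, 17.5)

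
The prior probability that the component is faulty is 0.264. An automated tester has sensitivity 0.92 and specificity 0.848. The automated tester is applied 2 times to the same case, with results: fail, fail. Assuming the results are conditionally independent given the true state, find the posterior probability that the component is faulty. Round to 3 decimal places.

With H the event that the component is faulty, the joint likelihood of the observed sequence is P(data|H) = 0.92·0.92 = 0.84640 and P(data|¬H) = 0.152·0.152 = 0.023104.
Bayes: P(H|data) = 0.264·0.84640 / (0.264·0.84640 + 0.736·0.023104) = 0.22345/0.24045 = 0.9293.

Posterior P(H) ≈ 0.929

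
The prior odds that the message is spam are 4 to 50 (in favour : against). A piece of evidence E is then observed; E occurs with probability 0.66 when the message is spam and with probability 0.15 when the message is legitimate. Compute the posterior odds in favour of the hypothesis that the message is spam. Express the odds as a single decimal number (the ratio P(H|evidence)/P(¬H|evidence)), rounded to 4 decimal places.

Posterior odds ≈ 0.3520

Prior odds = 4/50 = 0.080000.
Likelihood ratio for E = 0.66/0.15 = 4.4000.
Posterior odds = prior odds × LR = 0.35200.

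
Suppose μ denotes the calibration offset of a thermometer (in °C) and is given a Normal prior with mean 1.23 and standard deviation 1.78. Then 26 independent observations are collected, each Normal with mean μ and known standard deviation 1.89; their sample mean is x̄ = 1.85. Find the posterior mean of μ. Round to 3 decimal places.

Prior precision 1/τ₀² = 1/1.78² = 0.315617; data precision n/σ² = 26/1.89² = 7.27863.
Posterior precision = 0.315617 + 7.27863 = 7.59425.
Posterior mean = (0.315617·1.23 + 7.27863·1.85) / 7.59425 = 1.824.

Posterior mean ≈ 1.824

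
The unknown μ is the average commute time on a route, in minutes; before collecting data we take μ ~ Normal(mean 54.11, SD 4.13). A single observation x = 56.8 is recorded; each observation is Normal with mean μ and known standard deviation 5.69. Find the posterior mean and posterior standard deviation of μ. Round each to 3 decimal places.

With known σ, the Normal prior is conjugate. Weight on the data is w = (n/σ²)/(n/σ² + 1/τ₀²) = 0.0308870/(0.0308870+0.0586273) = 0.34505.
Posterior mean = w·x̄ + (1−w)·μ₀ = 0.34505·56.8 + 0.65495·54.11 = 55.038. Posterior variance = 1/(0.0308870+0.0586273) = 11.1714, so SD = 3.342.

Posterior mean ≈ 55.038; posterior SD ≈ 3.342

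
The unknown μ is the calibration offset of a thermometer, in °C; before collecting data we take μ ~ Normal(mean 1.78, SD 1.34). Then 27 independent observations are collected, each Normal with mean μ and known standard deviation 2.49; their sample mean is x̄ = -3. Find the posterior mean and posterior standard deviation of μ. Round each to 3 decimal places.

Posterior mean ≈ -2.458; posterior SD ≈ 0.451

Prior precision 1/τ₀² = 1/1.34² = 0.556917; data precision n/σ² = 27/2.49² = 4.35477.
Posterior precision = 0.556917 + 4.35477 = 4.91169, giving posterior SD = 1/√4.91169 = 0.451.
Posterior mean = (0.556917·1.78 + 4.35477·-3) / 4.91169 = -2.458.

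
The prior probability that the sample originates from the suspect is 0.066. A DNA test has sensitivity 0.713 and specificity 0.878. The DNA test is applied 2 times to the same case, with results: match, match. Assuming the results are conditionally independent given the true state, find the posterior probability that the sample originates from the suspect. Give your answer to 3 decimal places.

Let H be the event that the sample originates from the suspect; start with P(H) = 0.066. P('match'|H) = 0.713, P('match'|¬H) = 0.122.
Update on result 1 ('match'): P(H) ← 0.713·0.0660 / (0.713·0.0660 + 0.122·0.9340) = 0.047058/0.16101 = 0.2923.
Update on result 2 ('match'): P(H) ← 0.713·0.2923 / (0.713·0.2923 + 0.122·0.7077) = 0.20839/0.29473 = 0.7070.

Posterior P(H) ≈ 0.707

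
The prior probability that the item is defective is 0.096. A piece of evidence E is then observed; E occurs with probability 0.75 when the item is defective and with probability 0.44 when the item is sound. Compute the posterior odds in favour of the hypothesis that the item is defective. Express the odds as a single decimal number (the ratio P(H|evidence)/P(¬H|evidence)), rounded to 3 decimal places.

Prior odds = 0.096/(1−0.096) = 0.10619.
Likelihood ratio for E = 0.75/0.44 = 1.7045.
Posterior odds = prior odds × LR = 0.18101.

Posterior odds ≈ 0.181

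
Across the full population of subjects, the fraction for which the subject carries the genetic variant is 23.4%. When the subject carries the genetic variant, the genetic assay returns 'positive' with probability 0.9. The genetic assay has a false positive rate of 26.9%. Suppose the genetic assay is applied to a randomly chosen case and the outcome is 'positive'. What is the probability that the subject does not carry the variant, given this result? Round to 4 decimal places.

P(¬H | E) ≈ 0.4945

Write H for 'the subject carries the genetic variant'. Prior odds H:¬H = 0.234/0.766 = 0.30548. For the 'positive' outcome, the likelihood ratio is 0.9/0.269 = 3.3457.
Posterior odds = 0.30548 × 3.3457 = 1.0221, so P(H|E) = 1.0221/(1+1.0221) = 0.5055. Then P(¬H|E) = 1 − 0.5055 = 0.4945.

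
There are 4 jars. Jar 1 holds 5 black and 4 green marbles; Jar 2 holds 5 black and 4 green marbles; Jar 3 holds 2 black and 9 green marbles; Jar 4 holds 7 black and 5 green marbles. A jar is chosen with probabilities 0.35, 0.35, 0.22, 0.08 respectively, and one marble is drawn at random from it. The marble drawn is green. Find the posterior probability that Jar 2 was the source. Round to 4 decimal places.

P(green|Jar 1) = 0.4444; P(green|Jar 2) = 0.4444; P(green|Jar 3) = 0.8182; P(green|Jar 4) = 0.4167.
Prior × likelihood for each source: 0.35·0.4444=0.1556, 0.35·0.4444=0.1556, 0.22·0.8182=0.1800, 0.08·0.4167=0.03333. Summing gives P(green) = 0.52444.
P(Jar 2 | green) = 0.1556 / 0.52444 = 0.2966.

Posterior probability ≈ 0.2966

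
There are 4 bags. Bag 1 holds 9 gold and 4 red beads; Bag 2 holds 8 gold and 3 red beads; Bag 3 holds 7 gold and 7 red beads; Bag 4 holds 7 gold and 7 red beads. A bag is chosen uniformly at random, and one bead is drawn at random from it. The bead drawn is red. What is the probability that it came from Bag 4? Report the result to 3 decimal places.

Posterior probability ≈ 0.316

P(red|Bag 1) = 0.3077; P(red|Bag 2) = 0.2727; P(red|Bag 3) = 0.5; P(red|Bag 4) = 0.5.
Prior × likelihood for each source: 0.25·0.3077=0.07692, 0.25·0.2727=0.06818, 0.25·0.5=0.1250, 0.25·0.5=0.1250. Summing gives P(red) = 0.39510.
P(Bag 4 | red) = 0.1250 / 0.39510 = 0.316.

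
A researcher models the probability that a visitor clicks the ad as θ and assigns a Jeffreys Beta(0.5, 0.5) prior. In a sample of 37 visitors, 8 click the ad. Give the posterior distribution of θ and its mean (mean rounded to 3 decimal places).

Posterior: Beta(8.5, 29.5); mean ≈ 0.224

Observing 8 successes and 29 failures updates Beta(0.5, 0.5) by adding the success and failure counts to the two shape parameters: α = 0.5+8 = 8.5, β = 0.5+29 = 29.5.
E[θ | data] = 8.5/(8.5+29.5) = 0.224.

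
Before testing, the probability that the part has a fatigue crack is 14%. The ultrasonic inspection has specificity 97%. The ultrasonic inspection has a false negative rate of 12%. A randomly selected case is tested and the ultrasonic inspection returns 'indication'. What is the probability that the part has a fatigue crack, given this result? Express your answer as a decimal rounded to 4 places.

P(H | E) ≈ 0.8268

Let H be the event that the part has a fatigue crack. P(H) = 0.14, so P(¬H) = 0.86. With E the 'indication' result, P(E|H) = 0.88 and P(E|¬H) = 0.03.
P(E) = 0.88·0.14 + 0.03·0.86 = 0.12320 + 0.025800 = 0.14900.
By Bayes' theorem, P(H|E) = 0.12320 / 0.14900 = 0.8268.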